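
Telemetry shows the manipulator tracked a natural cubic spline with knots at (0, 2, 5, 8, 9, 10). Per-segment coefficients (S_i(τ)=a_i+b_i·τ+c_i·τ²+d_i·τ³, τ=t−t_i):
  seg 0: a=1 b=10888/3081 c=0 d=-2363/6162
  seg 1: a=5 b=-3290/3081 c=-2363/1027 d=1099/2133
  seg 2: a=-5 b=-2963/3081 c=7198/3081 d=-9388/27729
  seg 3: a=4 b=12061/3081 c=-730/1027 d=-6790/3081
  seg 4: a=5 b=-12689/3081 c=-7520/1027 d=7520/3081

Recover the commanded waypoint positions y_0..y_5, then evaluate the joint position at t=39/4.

y_0 = S_0(0) = a_0 = 1
y_1 = S_1(0) = a_1 = 5
y_2 = S_2(0) = a_2 = -5
y_3 = S_3(0) = a_3 = 4
y_4 = S_4(0) = a_4 = 5
y_5 = S_4(1) = -4
t_q=39/4 is in segment 4 (τ=3/4); S_4(τ)=-4839/4108

y_0=1 y_1=5 y_2=-5 y_3=4 y_4=5 y_5=-4
S(39/4) = -4839/4108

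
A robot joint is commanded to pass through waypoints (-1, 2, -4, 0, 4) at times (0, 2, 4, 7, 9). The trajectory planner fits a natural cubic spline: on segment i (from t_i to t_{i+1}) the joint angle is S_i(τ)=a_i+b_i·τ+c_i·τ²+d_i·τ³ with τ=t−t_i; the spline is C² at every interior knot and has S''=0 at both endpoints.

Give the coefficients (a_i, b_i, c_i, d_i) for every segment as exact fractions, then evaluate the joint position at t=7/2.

Δ: Δ0=3/2, Δ1=-3, Δ2=4/3, Δ3=2
row 1: diag=8, rhs=-27; c'=1/4, d'=-27/8
row 2: denom=10−2·1/4=19/2; d'=(26−2·-27/8)/(19/2)=131/38
row 3: denom=10−3·6/19=172/19; d'=(4−3·131/38)/(172/19)=-241/344
back: M3=-241/344
back: M2=131/38−6/19·-241/344=631/172
back: M1=-27/8−1/4·631/172=-2953/688
M: M0=0, M1=-2953/688, M2=631/172, M3=-241/344, M4=0
seg 0: a=-1, c=M0/2=0, d=(M1−M0)/(6·2)=-2953/8256, b=Δ0−h0·(2M0+M1)/6=6049/2064
seg 1: a=2, c=M1/2=-2953/1376, d=(M2−M1)/(6·2)=5477/8256, b=Δ1−h1·(2M1+M2)/6=-1405/1032
seg 2: a=-4, c=M2/2=631/344, d=(M3−M2)/(6·3)=-167/688, b=Δ2−h2·(2M2+M3)/6=-4097/2064
seg 3: a=0, c=M3/2=-241/688, d=(M4−M3)/(6·2)=241/4128, b=Δ3−h3·(2M3+M4)/6=1273/516
t_q=7/2 → seg 1, τ=3/2; S=2+-1405/1032·τ+-2953/1376·τ²+5477/8256·τ³=-57943/22016

  seg 0: a=-1 b=6049/2064 c=0 d=-2953/8256
  seg 1: a=2 b=-1405/1032 c=-2953/1376 d=5477/8256
  seg 2: a=-4 b=-4097/2064 c=631/344 d=-167/688
  seg 3: a=0 b=1273/516 c=-241/688 d=241/4128
S(7/2) = -57943/22016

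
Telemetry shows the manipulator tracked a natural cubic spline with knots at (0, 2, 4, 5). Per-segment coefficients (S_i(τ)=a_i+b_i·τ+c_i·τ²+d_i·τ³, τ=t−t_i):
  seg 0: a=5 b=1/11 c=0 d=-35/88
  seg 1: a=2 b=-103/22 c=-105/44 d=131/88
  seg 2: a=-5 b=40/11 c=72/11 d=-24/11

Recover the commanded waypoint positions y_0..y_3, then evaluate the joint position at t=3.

y_0 = S_0(0) = a_0 = 5
y_1 = S_1(0) = a_1 = 2
y_2 = S_2(0) = a_2 = -5
y_3 = S_2(1) = 3
t_q=3 is in segment 1 (τ=1); S_1(τ)=-315/88

y_0=5 y_1=2 y_2=-5 y_3=3
S(3) = -315/88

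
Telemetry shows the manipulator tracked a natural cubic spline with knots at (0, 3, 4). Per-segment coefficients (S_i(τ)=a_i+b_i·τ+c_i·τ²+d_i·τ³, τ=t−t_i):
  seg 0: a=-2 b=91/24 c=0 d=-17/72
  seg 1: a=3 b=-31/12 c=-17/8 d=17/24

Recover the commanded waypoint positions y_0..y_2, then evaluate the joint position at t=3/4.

y_0 = S_0(0) = a_0 = -2
y_1 = S_1(0) = a_1 = 3
y_2 = S_1(1) = -1
t_q=3/4 is in segment 0 (τ=3/4); S_0(τ)=381/512

y_0=-2 y_1=3 y_2=-1
S(3/4) = 381/512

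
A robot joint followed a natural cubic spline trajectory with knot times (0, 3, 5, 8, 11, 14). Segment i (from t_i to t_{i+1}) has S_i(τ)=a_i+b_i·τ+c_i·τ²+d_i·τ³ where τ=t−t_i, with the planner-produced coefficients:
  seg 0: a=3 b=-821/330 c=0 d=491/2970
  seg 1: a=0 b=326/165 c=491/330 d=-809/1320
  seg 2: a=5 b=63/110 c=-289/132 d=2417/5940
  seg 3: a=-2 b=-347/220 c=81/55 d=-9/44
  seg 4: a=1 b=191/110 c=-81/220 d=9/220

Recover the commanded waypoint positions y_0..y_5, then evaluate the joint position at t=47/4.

y_0 = S_0(0) = a_0 = 3
y_1 = S_1(0) = a_1 = 0
y_2 = S_2(0) = a_2 = 5
y_3 = S_3(0) = a_3 = -2
y_4 = S_4(0) = a_4 = 1
y_5 = S_4(3) = 4
t_q=47/4 is in segment 4 (τ=3/4); S_4(τ)=29743/14080

y_0=3 y_1=0 y_2=5 y_3=-2 y_4=1 y_5=4
S(47/4) = 29743/14080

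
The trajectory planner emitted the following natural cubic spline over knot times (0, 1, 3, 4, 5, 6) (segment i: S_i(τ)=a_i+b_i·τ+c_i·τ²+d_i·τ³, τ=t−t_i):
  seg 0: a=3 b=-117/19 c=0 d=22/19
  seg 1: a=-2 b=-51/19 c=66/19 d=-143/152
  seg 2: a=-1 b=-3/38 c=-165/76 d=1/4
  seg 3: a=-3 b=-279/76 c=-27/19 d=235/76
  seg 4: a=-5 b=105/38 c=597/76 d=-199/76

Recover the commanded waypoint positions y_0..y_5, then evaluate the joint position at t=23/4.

y_0 = S_0(0) = a_0 = 3
y_1 = S_1(0) = a_1 = -2
y_2 = S_2(0) = a_2 = -1
y_3 = S_3(0) = a_3 = -3
y_4 = S_4(0) = a_4 = -5
y_5 = S_4(1) = 3
t_q=23/4 is in segment 4 (τ=3/4); S_4(τ)=1879/4864

y_0=3 y_1=-2 y_2=-1 y_3=-3 y_4=-5 y_5=3
S(23/4) = 1879/4864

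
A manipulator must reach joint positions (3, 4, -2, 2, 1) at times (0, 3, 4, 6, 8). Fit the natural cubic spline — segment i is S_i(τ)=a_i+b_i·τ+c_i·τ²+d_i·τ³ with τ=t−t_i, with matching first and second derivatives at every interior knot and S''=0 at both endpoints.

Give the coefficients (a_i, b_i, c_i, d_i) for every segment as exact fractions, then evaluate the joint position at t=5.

  seg 0: a=3 b=3473/1032 c=0 d=-1043/3096
  seg 1: a=4 b=-2957/516 c=-1043/344 d=2851/1032
  seg 2: a=-2 b=-3619/1032 c=226/43 d=-5165/4128
  seg 3: a=2 b=1291/516 c=-1549/688 d=1549/4128
S(5) = -2067/1376

Δ: Δ0=1/3, Δ1=-6, Δ2=2, Δ3=-1/2
row 1: diag=8, rhs=-38; c'=1/8, d'=-19/4
row 2: denom=6−1·1/8=47/8; d'=(48−1·-19/4)/(47/8)=422/47
row 3: denom=8−2·16/47=344/47; d'=(-15−2·422/47)/(344/47)=-1549/344
back: M3=-1549/344
back: M2=422/47−16/47·-1549/344=452/43
back: M1=-19/4−1/8·452/43=-1043/172
M: M0=0, M1=-1043/172, M2=452/43, M3=-1549/344, M4=0
seg 0: a=3, c=M0/2=0, d=(M1−M0)/(6·3)=-1043/3096, b=Δ0−h0·(2M0+M1)/6=3473/1032
seg 1: a=4, c=M1/2=-1043/344, d=(M2−M1)/(6·1)=2851/1032, b=Δ1−h1·(2M1+M2)/6=-2957/516
seg 2: a=-2, c=M2/2=226/43, d=(M3−M2)/(6·2)=-5165/4128, b=Δ2−h2·(2M2+M3)/6=-3619/1032
seg 3: a=2, c=M3/2=-1549/688, d=(M4−M3)/(6·2)=1549/4128, b=Δ3−h3·(2M3+M4)/6=1291/516
t_q=5 → seg 2, τ=1; S=-2+-3619/1032·τ+226/43·τ²+-5165/4128·τ³=-2067/1376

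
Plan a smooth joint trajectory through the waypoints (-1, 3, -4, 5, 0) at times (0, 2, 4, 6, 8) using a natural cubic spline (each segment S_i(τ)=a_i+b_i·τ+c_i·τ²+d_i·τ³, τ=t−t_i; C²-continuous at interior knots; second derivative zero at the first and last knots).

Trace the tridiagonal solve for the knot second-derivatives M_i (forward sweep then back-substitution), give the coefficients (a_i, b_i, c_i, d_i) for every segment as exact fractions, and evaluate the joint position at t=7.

Δ: Δ0=2, Δ1=-7/2, Δ2=9/2, Δ3=-5/2
row 1: diag=8, rhs=-33; c'=1/4, d'=-33/8
row 2: denom=8−2·1/4=15/2; d'=(48−2·-33/8)/(15/2)=15/2
row 3: denom=8−2·4/15=112/15; d'=(-42−2·15/2)/(112/15)=-855/112
back: M3=-855/112
back: M2=15/2−4/15·-855/112=267/28
back: M1=-33/8−1/4·267/28=-729/112
M: M0=0, M1=-729/112, M2=267/28, M3=-855/112, M4=0
seg 0: a=-1, c=M0/2=0, d=(M1−M0)/(6·2)=-243/448, b=Δ0−h0·(2M0+M1)/6=467/112
seg 1: a=3, c=M1/2=-729/224, d=(M2−M1)/(6·2)=599/448, b=Δ1−h1·(2M1+M2)/6=-131/56
seg 2: a=-4, c=M2/2=267/56, d=(M3−M2)/(6·2)=-641/448, b=Δ2−h2·(2M2+M3)/6=11/16
seg 3: a=5, c=M3/2=-855/224, d=(M4−M3)/(6·2)=285/448, b=Δ3−h3·(2M3+M4)/6=145/56
t_q=7 → seg 3, τ=1; S=5+145/56·τ+-855/224·τ²+285/448·τ³=1975/448

  seg 0: a=-1 b=467/112 c=0 d=-243/448
  seg 1: a=3 b=-131/56 c=-729/224 d=599/448
  seg 2: a=-4 b=11/16 c=267/56 d=-641/448
  seg 3: a=5 b=145/56 c=-855/224 d=285/448
S(7) = 1975/448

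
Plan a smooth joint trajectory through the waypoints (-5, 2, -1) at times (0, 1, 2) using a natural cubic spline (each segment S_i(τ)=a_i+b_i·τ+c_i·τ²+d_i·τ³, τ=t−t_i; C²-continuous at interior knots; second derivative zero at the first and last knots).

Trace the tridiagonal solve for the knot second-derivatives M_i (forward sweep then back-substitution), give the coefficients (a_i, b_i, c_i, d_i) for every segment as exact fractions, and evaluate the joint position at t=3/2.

  seg 0: a=-5 b=19/2 c=0 d=-5/2
  seg 1: a=2 b=2 c=-15/2 d=5/2
S(3/2) = 23/16

Δ: Δ0=7, Δ1=-3
row 1: diag=4, rhs=-60; c'=1/4, d'=-15
back: M1=-15
M: M0=0, M1=-15, M2=0
seg 0: a=-5, c=M0/2=0, d=(M1−M0)/(6·1)=-5/2, b=Δ0−h0·(2M0+M1)/6=19/2
seg 1: a=2, c=M1/2=-15/2, d=(M2−M1)/(6·1)=5/2, b=Δ1−h1·(2M1+M2)/6=2
t_q=3/2 → seg 1, τ=1/2; S=2+2·τ+-15/2·τ²+5/2·τ³=23/16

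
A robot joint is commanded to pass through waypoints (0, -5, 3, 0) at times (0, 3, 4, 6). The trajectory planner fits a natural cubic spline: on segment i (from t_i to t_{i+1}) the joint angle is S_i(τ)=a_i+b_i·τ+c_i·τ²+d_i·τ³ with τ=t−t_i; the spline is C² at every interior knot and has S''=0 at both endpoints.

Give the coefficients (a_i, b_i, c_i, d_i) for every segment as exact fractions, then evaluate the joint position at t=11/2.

  seg 0: a=0 b=-1685/282 c=0 d=45/94
  seg 1: a=-5 b=980/141 c=405/94 d=-919/282
  seg 2: a=3 b=1633/282 c=-257/47 d=257/282
S(11/2) = 1849/752

Δ: Δ0=-5/3, Δ1=8, Δ2=-3/2
row 1: diag=8, rhs=58; c'=1/8, d'=29/4
row 2: denom=6−1·1/8=47/8; d'=(-57−1·29/4)/(47/8)=-514/47
back: M2=-514/47
back: M1=29/4−1/8·-514/47=405/47
M: M0=0, M1=405/47, M2=-514/47, M3=0
seg 0: a=0, c=M0/2=0, d=(M1−M0)/(6·3)=45/94, b=Δ0−h0·(2M0+M1)/6=-1685/282
seg 1: a=-5, c=M1/2=405/94, d=(M2−M1)/(6·1)=-919/282, b=Δ1−h1·(2M1+M2)/6=980/141
seg 2: a=3, c=M2/2=-257/47, d=(M3−M2)/(6·2)=257/282, b=Δ2−h2·(2M2+M3)/6=1633/282
t_q=11/2 → seg 2, τ=3/2; S=3+1633/282·τ+-257/47·τ²+257/282·τ³=1849/752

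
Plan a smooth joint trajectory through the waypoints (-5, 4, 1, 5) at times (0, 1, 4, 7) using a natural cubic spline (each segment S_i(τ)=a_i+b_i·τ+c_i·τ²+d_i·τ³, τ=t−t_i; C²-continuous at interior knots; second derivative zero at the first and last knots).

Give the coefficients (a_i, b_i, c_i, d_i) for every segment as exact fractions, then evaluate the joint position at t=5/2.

Δ: Δ0=9, Δ1=-1, Δ2=4/3
row 1: diag=8, rhs=-60; c'=3/8, d'=-15/2
row 2: denom=12−3·3/8=87/8; d'=(14−3·-15/2)/(87/8)=292/87
back: M2=292/87
back: M1=-15/2−3/8·292/87=-254/29
M: M0=0, M1=-254/29, M2=292/87, M3=0
seg 0: a=-5, c=M0/2=0, d=(M1−M0)/(6·1)=-127/87, b=Δ0−h0·(2M0+M1)/6=910/87
seg 1: a=4, c=M1/2=-127/29, d=(M2−M1)/(6·3)=527/783, b=Δ1−h1·(2M1+M2)/6=529/87
seg 2: a=1, c=M2/2=146/87, d=(M3−M2)/(6·3)=-146/783, b=Δ2−h2·(2M2+M3)/6=-176/87
t_q=5/2 → seg 1, τ=3/2; S=4+529/87·τ+-127/29·τ²+527/783·τ³=1285/232

  seg 0: a=-5 b=910/87 c=0 d=-127/87
  seg 1: a=4 b=529/87 c=-127/29 d=527/783
  seg 2: a=1 b=-176/87 c=146/87 d=-146/783
S(5/2) = 1285/232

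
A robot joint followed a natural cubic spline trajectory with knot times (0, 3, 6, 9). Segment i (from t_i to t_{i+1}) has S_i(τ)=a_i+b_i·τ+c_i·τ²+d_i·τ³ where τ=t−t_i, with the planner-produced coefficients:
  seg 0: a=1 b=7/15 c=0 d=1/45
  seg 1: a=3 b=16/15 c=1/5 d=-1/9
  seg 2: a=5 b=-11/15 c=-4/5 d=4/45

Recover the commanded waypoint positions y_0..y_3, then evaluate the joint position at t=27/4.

y_0 = S_0(0) = a_0 = 1
y_1 = S_1(0) = a_1 = 3
y_2 = S_2(0) = a_2 = 5
y_3 = S_2(3) = -2
t_q=27/4 is in segment 2 (τ=3/4); S_2(τ)=323/80

y_0=1 y_1=3 y_2=5 y_3=-2
S(27/4) = 323/80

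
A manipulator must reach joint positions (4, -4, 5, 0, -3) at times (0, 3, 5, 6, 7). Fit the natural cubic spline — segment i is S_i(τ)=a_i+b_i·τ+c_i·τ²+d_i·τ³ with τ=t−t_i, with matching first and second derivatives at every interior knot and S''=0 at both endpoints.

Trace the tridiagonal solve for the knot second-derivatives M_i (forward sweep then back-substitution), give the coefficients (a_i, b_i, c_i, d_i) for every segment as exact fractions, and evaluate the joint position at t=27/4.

  seg 0: a=4 b=-7831/1284 c=0 d=1469/3852
  seg 1: a=-4 b=2695/642 c=1469/428 d=-4213/2568
  seg 2: a=5 b=-565/321 c=-686/107 d=1018/321
  seg 3: a=0 b=-1627/321 c=332/107 d=-332/321
S(27/4) = -4267/1712

Δ: Δ0=-8/3, Δ1=9/2, Δ2=-5, Δ3=-3
row 1: diag=10, rhs=43; c'=1/5, d'=43/10
row 2: denom=6−2·1/5=28/5; d'=(-57−2·43/10)/(28/5)=-82/7
row 3: denom=4−1·5/28=107/28; d'=(12−1·-82/7)/(107/28)=664/107
back: M3=664/107
back: M2=-82/7−5/28·664/107=-1372/107
back: M1=43/10−1/5·-1372/107=1469/214
M: M0=0, M1=1469/214, M2=-1372/107, M3=664/107, M4=0
seg 0: a=4, c=M0/2=0, d=(M1−M0)/(6·3)=1469/3852, b=Δ0−h0·(2M0+M1)/6=-7831/1284
seg 1: a=-4, c=M1/2=1469/428, d=(M2−M1)/(6·2)=-4213/2568, b=Δ1−h1·(2M1+M2)/6=2695/642
seg 2: a=5, c=M2/2=-686/107, d=(M3−M2)/(6·1)=1018/321, b=Δ2−h2·(2M2+M3)/6=-565/321
seg 3: a=0, c=M3/2=332/107, d=(M4−M3)/(6·1)=-332/321, b=Δ3−h3·(2M3+M4)/6=-1627/321
t_q=27/4 → seg 3, τ=3/4; S=0+-1627/321·τ+332/107·τ²+-332/321·τ³=-4267/1712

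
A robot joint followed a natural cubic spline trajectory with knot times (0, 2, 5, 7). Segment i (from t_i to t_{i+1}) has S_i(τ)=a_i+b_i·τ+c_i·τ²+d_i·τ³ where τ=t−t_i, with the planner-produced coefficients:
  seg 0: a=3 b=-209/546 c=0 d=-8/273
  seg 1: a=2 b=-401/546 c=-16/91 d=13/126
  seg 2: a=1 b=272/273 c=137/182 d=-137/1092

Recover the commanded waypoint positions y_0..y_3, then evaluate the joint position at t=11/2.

y_0 = S_0(0) = a_0 = 3
y_1 = S_1(0) = a_1 = 2
y_2 = S_2(0) = a_2 = 1
y_3 = S_2(2) = 5
t_q=11/2 is in segment 2 (τ=1/2); S_2(τ)=695/416

y_0=3 y_1=2 y_2=1 y_3=5
S(11/2) = 695/416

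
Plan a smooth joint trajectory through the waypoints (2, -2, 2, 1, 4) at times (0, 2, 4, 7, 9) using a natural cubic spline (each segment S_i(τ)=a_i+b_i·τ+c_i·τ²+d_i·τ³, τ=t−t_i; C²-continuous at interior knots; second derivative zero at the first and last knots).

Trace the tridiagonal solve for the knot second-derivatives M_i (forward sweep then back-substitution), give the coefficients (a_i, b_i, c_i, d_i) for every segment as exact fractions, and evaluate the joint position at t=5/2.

Δ: Δ0=-2, Δ1=2, Δ2=-1/3, Δ3=3/2
row 1: diag=8, rhs=24; c'=1/4, d'=3
row 2: denom=10−2·1/4=19/2; d'=(-14−2·3)/(19/2)=-40/19
row 3: denom=10−3·6/19=172/19; d'=(11−3·-40/19)/(172/19)=329/172
back: M3=329/172
back: M2=-40/19−6/19·329/172=-233/86
back: M1=3−1/4·-233/86=1265/344
M: M0=0, M1=1265/344, M2=-233/86, M3=329/172, M4=0
seg 0: a=2, c=M0/2=0, d=(M1−M0)/(6·2)=1265/4128, b=Δ0−h0·(2M0+M1)/6=-3329/1032
seg 1: a=-2, c=M1/2=1265/688, d=(M2−M1)/(6·2)=-2197/4128, b=Δ1−h1·(2M1+M2)/6=233/516
seg 2: a=2, c=M2/2=-233/172, d=(M3−M2)/(6·3)=265/1032, b=Δ2−h2·(2M2+M3)/6=1465/1032
seg 3: a=1, c=M3/2=329/344, d=(M4−M3)/(6·2)=-329/2064, b=Δ3−h3·(2M3+M4)/6=29/129
t_q=5/2 → seg 1, τ=1/2; S=-2+233/516·τ+1265/688·τ²+-2197/4128·τ³=-15203/11008

  seg 0: a=2 b=-3329/1032 c=0 d=1265/4128
  seg 1: a=-2 b=233/516 c=1265/688 d=-2197/4128
  seg 2: a=2 b=1465/1032 c=-233/172 d=265/1032
  seg 3: a=1 b=29/129 c=329/344 d=-329/2064
S(5/2) = -15203/11008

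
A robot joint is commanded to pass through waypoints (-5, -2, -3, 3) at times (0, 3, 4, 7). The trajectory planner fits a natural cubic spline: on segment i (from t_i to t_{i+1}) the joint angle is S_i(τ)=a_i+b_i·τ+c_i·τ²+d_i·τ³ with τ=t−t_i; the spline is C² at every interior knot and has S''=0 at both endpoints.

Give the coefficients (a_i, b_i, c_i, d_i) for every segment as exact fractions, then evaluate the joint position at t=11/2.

Δ: Δ0=1, Δ1=-1, Δ2=2
row 1: diag=8, rhs=-12; c'=1/8, d'=-3/2
row 2: denom=8−1·1/8=63/8; d'=(18−1·-3/2)/(63/8)=52/21
back: M2=52/21
back: M1=-3/2−1/8·52/21=-38/21
M: M0=0, M1=-38/21, M2=52/21, M3=0
seg 0: a=-5, c=M0/2=0, d=(M1−M0)/(6·3)=-19/189, b=Δ0−h0·(2M0+M1)/6=40/21
seg 1: a=-2, c=M1/2=-19/21, d=(M2−M1)/(6·1)=5/7, b=Δ1−h1·(2M1+M2)/6=-17/21
seg 2: a=-3, c=M2/2=26/21, d=(M3−M2)/(6·3)=-26/189, b=Δ2−h2·(2M2+M3)/6=-10/21
t_q=11/2 → seg 2, τ=3/2; S=-3+-10/21·τ+26/21·τ²+-26/189·τ³=-39/28

  seg 0: a=-5 b=40/21 c=0 d=-19/189
  seg 1: a=-2 b=-17/21 c=-19/21 d=5/7
  seg 2: a=-3 b=-10/21 c=26/21 d=-26/189
S(11/2) = -39/28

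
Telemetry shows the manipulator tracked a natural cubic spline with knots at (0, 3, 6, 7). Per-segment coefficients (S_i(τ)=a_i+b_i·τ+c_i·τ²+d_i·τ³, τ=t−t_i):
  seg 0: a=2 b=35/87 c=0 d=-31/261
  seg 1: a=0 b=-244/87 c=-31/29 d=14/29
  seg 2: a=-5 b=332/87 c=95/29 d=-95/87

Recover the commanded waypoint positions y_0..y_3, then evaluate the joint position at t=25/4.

y_0 = S_0(0) = a_0 = 2
y_1 = S_1(0) = a_1 = 0
y_2 = S_2(0) = a_2 = -5
y_3 = S_2(1) = 1
t_q=25/4 is in segment 2 (τ=1/4); S_2(τ)=-7161/1856

y_0=2 y_1=0 y_2=-5 y_3=1
S(25/4) = -7161/1856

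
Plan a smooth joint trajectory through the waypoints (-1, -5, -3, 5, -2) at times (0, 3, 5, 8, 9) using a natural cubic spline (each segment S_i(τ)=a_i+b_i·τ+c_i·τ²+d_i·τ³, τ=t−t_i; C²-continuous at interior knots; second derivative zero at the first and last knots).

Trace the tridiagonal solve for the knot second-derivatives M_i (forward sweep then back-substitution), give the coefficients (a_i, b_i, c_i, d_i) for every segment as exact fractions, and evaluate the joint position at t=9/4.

  seg 0: a=-1 b=-1147/678 c=0 d=9/226
  seg 1: a=-5 b=-209/339 c=81/226 d=305/1356
  seg 2: a=-3 b=1192/339 c=193/113 d=-75/113
  seg 3: a=5 b=-1409/339 c=-482/113 d=482/339
S(9/4) = -62959/14464

Δ: Δ0=-4/3, Δ1=1, Δ2=8/3, Δ3=-7
row 1: diag=10, rhs=14; c'=1/5, d'=7/5
row 2: denom=10−2·1/5=48/5; d'=(10−2·7/5)/(48/5)=3/4
row 3: denom=8−3·5/16=113/16; d'=(-58−3·3/4)/(113/16)=-964/113
back: M3=-964/113
back: M2=3/4−5/16·-964/113=386/113
back: M1=7/5−1/5·386/113=81/113
M: M0=0, M1=81/113, M2=386/113, M3=-964/113, M4=0
seg 0: a=-1, c=M0/2=0, d=(M1−M0)/(6·3)=9/226, b=Δ0−h0·(2M0+M1)/6=-1147/678
seg 1: a=-5, c=M1/2=81/226, d=(M2−M1)/(6·2)=305/1356, b=Δ1−h1·(2M1+M2)/6=-209/339
seg 2: a=-3, c=M2/2=193/113, d=(M3−M2)/(6·3)=-75/113, b=Δ2−h2·(2M2+M3)/6=1192/339
seg 3: a=5, c=M3/2=-482/113, d=(M4−M3)/(6·1)=482/339, b=Δ3−h3·(2M3+M4)/6=-1409/339
t_q=9/4 → seg 0, τ=9/4; S=-1+-1147/678·τ+0·τ²+9/226·τ³=-62959/14464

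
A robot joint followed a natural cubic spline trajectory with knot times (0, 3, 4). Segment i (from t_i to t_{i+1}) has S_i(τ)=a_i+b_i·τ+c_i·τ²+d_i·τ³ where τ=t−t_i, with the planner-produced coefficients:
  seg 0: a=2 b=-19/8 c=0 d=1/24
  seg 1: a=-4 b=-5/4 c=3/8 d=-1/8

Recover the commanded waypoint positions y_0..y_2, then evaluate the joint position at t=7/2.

y_0=2 y_1=-4 y_2=-5
S(7/2) = -291/64

y_0 = S_0(0) = a_0 = 2
y_1 = S_1(0) = a_1 = -4
y_2 = S_1(1) = -5
t_q=7/2 is in segment 1 (τ=1/2); S_1(τ)=-291/64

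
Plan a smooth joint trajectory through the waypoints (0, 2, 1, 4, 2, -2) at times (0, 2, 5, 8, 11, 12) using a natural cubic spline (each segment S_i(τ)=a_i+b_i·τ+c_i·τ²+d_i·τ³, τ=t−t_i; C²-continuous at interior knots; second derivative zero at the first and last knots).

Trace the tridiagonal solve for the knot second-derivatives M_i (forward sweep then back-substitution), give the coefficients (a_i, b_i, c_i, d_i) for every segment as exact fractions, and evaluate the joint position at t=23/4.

  seg 0: a=0 b=455/331 c=0 d=-31/331
  seg 1: a=2 b=83/331 c=-186/331 d=1094/8937
  seg 2: a=1 b=61/331 c=536/993 d=-266/2979
  seg 3: a=4 b=335/331 c=-262/993 d=-881/8937
  seg 4: a=2 b=-1070/331 c=-381/331 d=127/331
S(23/4) = 14873/10592

Δ: Δ0=1, Δ1=-1/3, Δ2=1, Δ3=-2/3, Δ4=-4
row 1: diag=10, rhs=-8; c'=3/10, d'=-4/5
row 2: denom=12−3·3/10=111/10; d'=(8−3·-4/5)/(111/10)=104/111
row 3: denom=12−3·10/37=414/37; d'=(-10−3·104/111)/(414/37)=-79/69
row 4: denom=8−3·37/138=331/46; d'=(-20−3·-79/69)/(331/46)=-762/331
back: M4=-762/331
back: M3=-79/69−37/138·-762/331=-524/993
back: M2=104/111−10/37·-524/993=1072/993
back: M1=-4/5−3/10·1072/993=-372/331
M: M0=0, M1=-372/331, M2=1072/993, M3=-524/993, M4=-762/331, M5=0
seg 0: a=0, c=M0/2=0, d=(M1−M0)/(6·2)=-31/331, b=Δ0−h0·(2M0+M1)/6=455/331
seg 1: a=2, c=M1/2=-186/331, d=(M2−M1)/(6·3)=1094/8937, b=Δ1−h1·(2M1+M2)/6=83/331
seg 2: a=1, c=M2/2=536/993, d=(M3−M2)/(6·3)=-266/2979, b=Δ2−h2·(2M2+M3)/6=61/331
seg 3: a=4, c=M3/2=-262/993, d=(M4−M3)/(6·3)=-881/8937, b=Δ3−h3·(2M3+M4)/6=335/331
seg 4: a=2, c=M4/2=-381/331, d=(M5−M4)/(6·1)=127/331, b=Δ4−h4·(2M4+M5)/6=-1070/331
t_q=23/4 → seg 2, τ=3/4; S=1+61/331·τ+536/993·τ²+-266/2979·τ³=14873/10592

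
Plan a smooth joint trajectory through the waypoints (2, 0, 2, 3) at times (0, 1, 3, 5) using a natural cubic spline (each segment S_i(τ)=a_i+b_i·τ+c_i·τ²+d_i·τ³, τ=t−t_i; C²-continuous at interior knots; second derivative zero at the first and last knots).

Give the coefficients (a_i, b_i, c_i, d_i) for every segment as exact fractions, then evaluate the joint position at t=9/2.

Δ: Δ0=-2, Δ1=1, Δ2=1/2
row 1: diag=6, rhs=18; c'=1/3, d'=3
row 2: denom=8−2·1/3=22/3; d'=(-3−2·3)/(22/3)=-27/22
back: M2=-27/22
back: M1=3−1/3·-27/22=75/22
M: M0=0, M1=75/22, M2=-27/22, M3=0
seg 0: a=2, c=M0/2=0, d=(M1−M0)/(6·1)=25/44, b=Δ0−h0·(2M0+M1)/6=-113/44
seg 1: a=0, c=M1/2=75/44, d=(M2−M1)/(6·2)=-17/44, b=Δ1−h1·(2M1+M2)/6=-19/22
seg 2: a=2, c=M2/2=-27/44, d=(M3−M2)/(6·2)=9/88, b=Δ2−h2·(2M2+M3)/6=29/22
t_q=9/2 → seg 2, τ=3/2; S=2+29/22·τ+-27/44·τ²+9/88·τ³=2071/704

  seg 0: a=2 b=-113/44 c=0 d=25/44
  seg 1: a=0 b=-19/22 c=75/44 d=-17/44
  seg 2: a=2 b=29/22 c=-27/44 d=9/88
S(9/2) = 2071/704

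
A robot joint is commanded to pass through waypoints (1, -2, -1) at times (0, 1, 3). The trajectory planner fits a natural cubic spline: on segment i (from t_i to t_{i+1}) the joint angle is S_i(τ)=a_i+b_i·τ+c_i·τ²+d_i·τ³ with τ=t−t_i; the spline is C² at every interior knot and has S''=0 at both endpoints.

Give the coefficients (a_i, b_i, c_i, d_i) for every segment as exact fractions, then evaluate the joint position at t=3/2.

Δ: Δ0=-3, Δ1=1/2
row 1: diag=6, rhs=21; c'=1/3, d'=7/2
back: M1=7/2
M: M0=0, M1=7/2, M2=0
seg 0: a=1, c=M0/2=0, d=(M1−M0)/(6·1)=7/12, b=Δ0−h0·(2M0+M1)/6=-43/12
seg 1: a=-2, c=M1/2=7/4, d=(M2−M1)/(6·2)=-7/24, b=Δ1−h1·(2M1+M2)/6=-11/6
t_q=3/2 → seg 1, τ=1/2; S=-2+-11/6·τ+7/4·τ²+-7/24·τ³=-161/64

  seg 0: a=1 b=-43/12 c=0 d=7/12
  seg 1: a=-2 b=-11/6 c=7/4 d=-7/24
S(3/2) = -161/64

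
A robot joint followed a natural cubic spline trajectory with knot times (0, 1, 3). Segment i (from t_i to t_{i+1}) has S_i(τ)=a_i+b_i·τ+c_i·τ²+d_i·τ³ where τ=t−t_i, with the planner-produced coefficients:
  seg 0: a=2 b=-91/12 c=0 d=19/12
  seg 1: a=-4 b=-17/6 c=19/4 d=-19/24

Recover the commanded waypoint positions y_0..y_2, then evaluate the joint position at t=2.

y_0=2 y_1=-4 y_2=3
S(2) = -23/8

y_0 = S_0(0) = a_0 = 2
y_1 = S_1(0) = a_1 = -4
y_2 = S_1(2) = 3
t_q=2 is in segment 1 (τ=1); S_1(τ)=-23/8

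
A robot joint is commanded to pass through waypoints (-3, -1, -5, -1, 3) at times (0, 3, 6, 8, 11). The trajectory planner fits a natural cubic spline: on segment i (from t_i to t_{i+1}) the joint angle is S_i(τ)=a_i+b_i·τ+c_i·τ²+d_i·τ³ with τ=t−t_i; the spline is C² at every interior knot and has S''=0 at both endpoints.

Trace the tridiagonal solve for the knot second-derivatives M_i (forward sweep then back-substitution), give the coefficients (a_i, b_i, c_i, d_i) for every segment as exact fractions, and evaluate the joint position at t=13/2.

  seg 0: a=-3 b=266/177 c=0 d=-148/1593
  seg 1: a=-1 b=-178/177 c=-148/177 d=386/1593
  seg 2: a=-5 b=92/177 c=238/177 d=-107/354
  seg 3: a=-1 b=134/59 c=-83/177 d=83/1593
S(13/2) = -4193/944

Δ: Δ0=2/3, Δ1=-4/3, Δ2=2, Δ3=4/3
row 1: diag=12, rhs=-12; c'=1/4, d'=-1
row 2: denom=10−3·1/4=37/4; d'=(20−3·-1)/(37/4)=92/37
row 3: denom=10−2·8/37=354/37; d'=(-4−2·92/37)/(354/37)=-166/177
back: M3=-166/177
back: M2=92/37−8/37·-166/177=476/177
back: M1=-1−1/4·476/177=-296/177
M: M0=0, M1=-296/177, M2=476/177, M3=-166/177, M4=0
seg 0: a=-3, c=M0/2=0, d=(M1−M0)/(6·3)=-148/1593, b=Δ0−h0·(2M0+M1)/6=266/177
seg 1: a=-1, c=M1/2=-148/177, d=(M2−M1)/(6·3)=386/1593, b=Δ1−h1·(2M1+M2)/6=-178/177
seg 2: a=-5, c=M2/2=238/177, d=(M3−M2)/(6·2)=-107/354, b=Δ2−h2·(2M2+M3)/6=92/177
seg 3: a=-1, c=M3/2=-83/177, d=(M4−M3)/(6·3)=83/1593, b=Δ3−h3·(2M3+M4)/6=134/59
t_q=13/2 → seg 2, τ=1/2; S=-5+92/177·τ+238/177·τ²+-107/354·τ³=-4193/944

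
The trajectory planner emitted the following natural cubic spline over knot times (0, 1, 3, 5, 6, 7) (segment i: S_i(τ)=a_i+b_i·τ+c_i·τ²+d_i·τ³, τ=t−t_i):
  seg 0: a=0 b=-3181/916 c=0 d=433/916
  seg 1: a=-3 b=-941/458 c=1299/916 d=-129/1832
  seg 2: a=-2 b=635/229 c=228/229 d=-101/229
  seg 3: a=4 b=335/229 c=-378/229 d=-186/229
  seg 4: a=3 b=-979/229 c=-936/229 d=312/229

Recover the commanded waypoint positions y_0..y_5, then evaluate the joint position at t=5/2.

y_0 = S_0(0) = a_0 = 0
y_1 = S_1(0) = a_1 = -3
y_2 = S_2(0) = a_2 = -2
y_3 = S_3(0) = a_3 = 4
y_4 = S_4(0) = a_4 = 3
y_5 = S_4(1) = -4
t_q=5/2 is in segment 1 (τ=3/2); S_1(τ)=-45855/14656

y_0=0 y_1=-3 y_2=-2 y_3=4 y_4=3 y_5=-4
S(5/2) = -45855/14656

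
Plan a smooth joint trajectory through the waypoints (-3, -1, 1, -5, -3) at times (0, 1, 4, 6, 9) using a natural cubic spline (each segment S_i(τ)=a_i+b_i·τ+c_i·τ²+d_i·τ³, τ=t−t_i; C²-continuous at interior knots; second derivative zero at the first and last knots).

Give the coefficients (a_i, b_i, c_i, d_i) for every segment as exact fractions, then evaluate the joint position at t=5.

  seg 0: a=-3 b=676/339 c=0 d=2/339
  seg 1: a=-1 b=682/339 c=2/113 d=-158/1017
  seg 2: a=1 b=-704/339 c=-156/113 d=623/1356
  seg 3: a=-5 b=-707/339 c=311/226 d=-311/2034
S(5) = -903/452

Δ: Δ0=2, Δ1=2/3, Δ2=-3, Δ3=2/3
row 1: diag=8, rhs=-8; c'=3/8, d'=-1
row 2: denom=10−3·3/8=71/8; d'=(-22−3·-1)/(71/8)=-152/71
row 3: denom=10−2·16/71=678/71; d'=(22−2·-152/71)/(678/71)=311/113
back: M3=311/113
back: M2=-152/71−16/71·311/113=-312/113
back: M1=-1−3/8·-312/113=4/113
M: M0=0, M1=4/113, M2=-312/113, M3=311/113, M4=0
seg 0: a=-3, c=M0/2=0, d=(M1−M0)/(6·1)=2/339, b=Δ0−h0·(2M0+M1)/6=676/339
seg 1: a=-1, c=M1/2=2/113, d=(M2−M1)/(6·3)=-158/1017, b=Δ1−h1·(2M1+M2)/6=682/339
seg 2: a=1, c=M2/2=-156/113, d=(M3−M2)/(6·2)=623/1356, b=Δ2−h2·(2M2+M3)/6=-704/339
seg 3: a=-5, c=M3/2=311/226, d=(M4−M3)/(6·3)=-311/2034, b=Δ3−h3·(2M3+M4)/6=-707/339
t_q=5 → seg 2, τ=1; S=1+-704/339·τ+-156/113·τ²+623/1356·τ³=-903/452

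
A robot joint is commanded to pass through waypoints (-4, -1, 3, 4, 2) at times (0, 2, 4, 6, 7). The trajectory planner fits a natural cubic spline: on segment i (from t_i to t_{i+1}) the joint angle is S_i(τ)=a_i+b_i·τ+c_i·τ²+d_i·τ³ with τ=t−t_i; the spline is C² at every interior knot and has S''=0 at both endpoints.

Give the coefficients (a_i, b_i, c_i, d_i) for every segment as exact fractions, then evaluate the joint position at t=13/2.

Δ: Δ0=3/2, Δ1=2, Δ2=1/2, Δ3=-2
row 1: diag=8, rhs=3; c'=1/4, d'=3/8
row 2: denom=8−2·1/4=15/2; d'=(-9−2·3/8)/(15/2)=-13/10
row 3: denom=6−2·4/15=82/15; d'=(-15−2·-13/10)/(82/15)=-93/41
back: M3=-93/41
back: M2=-13/10−4/15·-93/41=-57/82
back: M1=3/8−1/4·-57/82=45/82
M: M0=0, M1=45/82, M2=-57/82, M3=-93/41, M4=0
seg 0: a=-4, c=M0/2=0, d=(M1−M0)/(6·2)=15/328, b=Δ0−h0·(2M0+M1)/6=54/41
seg 1: a=-1, c=M1/2=45/164, d=(M2−M1)/(6·2)=-17/164, b=Δ1−h1·(2M1+M2)/6=153/82
seg 2: a=3, c=M2/2=-57/164, d=(M3−M2)/(6·2)=-43/328, b=Δ2−h2·(2M2+M3)/6=141/82
seg 3: a=4, c=M3/2=-93/82, d=(M4−M3)/(6·1)=31/82, b=Δ3−h3·(2M3+M4)/6=-51/41
t_q=13/2 → seg 3, τ=1/2; S=4+-51/41·τ+-93/82·τ²+31/82·τ³=2061/656

  seg 0: a=-4 b=54/41 c=0 d=15/328
  seg 1: a=-1 b=153/82 c=45/164 d=-17/164
  seg 2: a=3 b=141/82 c=-57/164 d=-43/328
  seg 3: a=4 b=-51/41 c=-93/82 d=31/82
S(13/2) = 2061/656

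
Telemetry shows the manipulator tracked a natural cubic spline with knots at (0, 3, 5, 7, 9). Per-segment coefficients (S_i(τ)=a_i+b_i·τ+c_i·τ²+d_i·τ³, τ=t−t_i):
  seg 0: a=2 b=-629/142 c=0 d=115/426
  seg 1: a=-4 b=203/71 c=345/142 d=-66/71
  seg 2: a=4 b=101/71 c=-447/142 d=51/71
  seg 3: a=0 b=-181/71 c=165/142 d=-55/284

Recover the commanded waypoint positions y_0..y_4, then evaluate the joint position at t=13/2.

y_0=2 y_1=-4 y_2=4 y_3=0 y_4=-2
S(13/2) = 419/284

y_0 = S_0(0) = a_0 = 2
y_1 = S_1(0) = a_1 = -4
y_2 = S_2(0) = a_2 = 4
y_3 = S_3(0) = a_3 = 0
y_4 = S_3(2) = -2
t_q=13/2 is in segment 2 (τ=3/2); S_2(τ)=419/284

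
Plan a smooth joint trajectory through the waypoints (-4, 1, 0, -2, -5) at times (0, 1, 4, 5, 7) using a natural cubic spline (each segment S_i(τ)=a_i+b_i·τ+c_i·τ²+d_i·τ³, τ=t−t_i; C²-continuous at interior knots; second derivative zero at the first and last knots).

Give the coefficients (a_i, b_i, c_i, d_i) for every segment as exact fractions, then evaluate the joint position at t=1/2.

  seg 0: a=-4 b=10975/1932 c=0 d=-1315/1932
  seg 1: a=1 b=3515/966 c=-1315/644 d=1387/5796
  seg 2: a=0 b=-4157/1932 c=18/161 d=11/276
  seg 3: a=-2 b=-1747/966 c=149/644 d=-149/3864
S(1/2) = -6413/5152

Δ: Δ0=5, Δ1=-1/3, Δ2=-2, Δ3=-3/2
row 1: diag=8, rhs=-32; c'=3/8, d'=-4
row 2: denom=8−3·3/8=55/8; d'=(-10−3·-4)/(55/8)=16/55
row 3: denom=6−1·8/55=322/55; d'=(3−1·16/55)/(322/55)=149/322
back: M3=149/322
back: M2=16/55−8/55·149/322=36/161
back: M1=-4−3/8·36/161=-1315/322
M: M0=0, M1=-1315/322, M2=36/161, M3=149/322, M4=0
seg 0: a=-4, c=M0/2=0, d=(M1−M0)/(6·1)=-1315/1932, b=Δ0−h0·(2M0+M1)/6=10975/1932
seg 1: a=1, c=M1/2=-1315/644, d=(M2−M1)/(6·3)=1387/5796, b=Δ1−h1·(2M1+M2)/6=3515/966
seg 2: a=0, c=M2/2=18/161, d=(M3−M2)/(6·1)=11/276, b=Δ2−h2·(2M2+M3)/6=-4157/1932
seg 3: a=-2, c=M3/2=149/644, d=(M4−M3)/(6·2)=-149/3864, b=Δ3−h3·(2M3+M4)/6=-1747/966
t_q=1/2 → seg 0, τ=1/2; S=-4+10975/1932·τ+0·τ²+-1315/1932·τ³=-6413/5152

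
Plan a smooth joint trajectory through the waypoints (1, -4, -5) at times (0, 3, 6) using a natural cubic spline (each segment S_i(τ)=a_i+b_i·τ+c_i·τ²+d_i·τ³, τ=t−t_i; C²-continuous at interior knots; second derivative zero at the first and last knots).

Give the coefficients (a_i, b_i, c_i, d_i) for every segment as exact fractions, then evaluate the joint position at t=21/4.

Δ: Δ0=-5/3, Δ1=-1/3
row 1: diag=12, rhs=8; c'=1/4, d'=2/3
back: M1=2/3
M: M0=0, M1=2/3, M2=0
seg 0: a=1, c=M0/2=0, d=(M1−M0)/(6·3)=1/27, b=Δ0−h0·(2M0+M1)/6=-2
seg 1: a=-4, c=M1/2=1/3, d=(M2−M1)/(6·3)=-1/27, b=Δ1−h1·(2M1+M2)/6=-1
t_q=21/4 → seg 1, τ=9/4; S=-4+-1·τ+1/3·τ²+-1/27·τ³=-319/64

  seg 0: a=1 b=-2 c=0 d=1/27
  seg 1: a=-4 b=-1 c=1/3 d=-1/27
S(21/4) = -319/64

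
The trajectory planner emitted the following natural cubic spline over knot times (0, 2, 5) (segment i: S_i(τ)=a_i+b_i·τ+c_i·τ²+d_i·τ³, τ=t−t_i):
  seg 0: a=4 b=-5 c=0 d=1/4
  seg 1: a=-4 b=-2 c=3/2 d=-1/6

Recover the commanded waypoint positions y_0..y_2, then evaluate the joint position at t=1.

y_0=4 y_1=-4 y_2=-1
S(1) = -3/4

y_0 = S_0(0) = a_0 = 4
y_1 = S_1(0) = a_1 = -4
y_2 = S_1(3) = -1
t_q=1 is in segment 0 (τ=1); S_0(τ)=-3/4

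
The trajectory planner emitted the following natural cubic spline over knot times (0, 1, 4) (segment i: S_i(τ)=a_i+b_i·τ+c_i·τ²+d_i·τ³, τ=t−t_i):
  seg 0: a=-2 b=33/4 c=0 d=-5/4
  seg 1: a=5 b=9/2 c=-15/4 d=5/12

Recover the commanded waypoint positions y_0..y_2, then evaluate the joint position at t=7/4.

y_0=-2 y_1=5 y_2=-4
S(7/4) = 1649/256

y_0 = S_0(0) = a_0 = -2
y_1 = S_1(0) = a_1 = 5
y_2 = S_1(3) = -4
t_q=7/4 is in segment 1 (τ=3/4); S_1(τ)=1649/256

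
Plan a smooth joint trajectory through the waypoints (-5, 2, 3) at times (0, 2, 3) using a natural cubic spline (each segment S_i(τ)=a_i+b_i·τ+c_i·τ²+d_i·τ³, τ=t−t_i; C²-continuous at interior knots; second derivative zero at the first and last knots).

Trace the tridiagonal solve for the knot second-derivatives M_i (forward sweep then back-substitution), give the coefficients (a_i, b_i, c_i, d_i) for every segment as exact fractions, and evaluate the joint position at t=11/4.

Δ: Δ0=7/2, Δ1=1
row 1: diag=6, rhs=-15; c'=1/6, d'=-5/2
back: M1=-5/2
M: M0=0, M1=-5/2, M2=0
seg 0: a=-5, c=M0/2=0, d=(M1−M0)/(6·2)=-5/24, b=Δ0−h0·(2M0+M1)/6=13/3
seg 1: a=2, c=M1/2=-5/4, d=(M2−M1)/(6·1)=5/12, b=Δ1−h1·(2M1+M2)/6=11/6
t_q=11/4 → seg 1, τ=3/4; S=2+11/6·τ+-5/4·τ²+5/12·τ³=729/256

  seg 0: a=-5 b=13/3 c=0 d=-5/24
  seg 1: a=2 b=11/6 c=-5/4 d=5/12
S(11/4) = 729/256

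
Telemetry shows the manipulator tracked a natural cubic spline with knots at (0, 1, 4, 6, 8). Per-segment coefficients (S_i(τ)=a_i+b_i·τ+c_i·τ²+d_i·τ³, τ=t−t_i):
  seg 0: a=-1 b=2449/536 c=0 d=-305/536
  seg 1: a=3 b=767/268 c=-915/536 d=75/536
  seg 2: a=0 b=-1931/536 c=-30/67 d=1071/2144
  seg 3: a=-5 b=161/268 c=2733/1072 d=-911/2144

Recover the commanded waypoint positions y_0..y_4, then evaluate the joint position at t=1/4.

y_0=-1 y_1=3 y_2=0 y_3=-5 y_4=3
S(1/4) = 4575/34304

y_0 = S_0(0) = a_0 = -1
y_1 = S_1(0) = a_1 = 3
y_2 = S_2(0) = a_2 = 0
y_3 = S_3(0) = a_3 = -5
y_4 = S_3(2) = 3
t_q=1/4 is in segment 0 (τ=1/4); S_0(τ)=4575/34304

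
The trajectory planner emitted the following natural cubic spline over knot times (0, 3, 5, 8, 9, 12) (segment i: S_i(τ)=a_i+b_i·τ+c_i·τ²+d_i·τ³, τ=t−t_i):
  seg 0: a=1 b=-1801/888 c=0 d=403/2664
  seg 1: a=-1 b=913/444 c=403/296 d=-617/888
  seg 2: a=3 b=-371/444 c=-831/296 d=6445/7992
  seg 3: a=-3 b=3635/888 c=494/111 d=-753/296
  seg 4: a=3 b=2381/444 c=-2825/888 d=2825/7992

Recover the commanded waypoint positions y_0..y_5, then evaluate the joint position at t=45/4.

y_0 = S_0(0) = a_0 = 1
y_1 = S_1(0) = a_1 = -1
y_2 = S_2(0) = a_2 = 3
y_3 = S_3(0) = a_3 = -3
y_4 = S_4(0) = a_4 = 3
y_5 = S_4(3) = 0
t_q=45/4 is in segment 4 (τ=9/4); S_4(τ)=56583/18944

y_0=1 y_1=-1 y_2=3 y_3=-3 y_4=3 y_5=0
S(45/4) = 56583/18944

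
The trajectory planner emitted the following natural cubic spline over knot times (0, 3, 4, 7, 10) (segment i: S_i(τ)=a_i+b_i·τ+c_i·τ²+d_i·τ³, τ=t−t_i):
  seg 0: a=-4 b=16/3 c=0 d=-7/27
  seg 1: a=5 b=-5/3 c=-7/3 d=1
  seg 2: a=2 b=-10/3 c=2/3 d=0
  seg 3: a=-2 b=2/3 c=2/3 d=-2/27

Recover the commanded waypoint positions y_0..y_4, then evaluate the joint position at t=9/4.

y_0 = S_0(0) = a_0 = -4
y_1 = S_1(0) = a_1 = 5
y_2 = S_2(0) = a_2 = 2
y_3 = S_3(0) = a_3 = -2
y_4 = S_3(3) = 4
t_q=9/4 is in segment 0 (τ=9/4); S_0(τ)=323/64

y_0=-4 y_1=5 y_2=2 y_3=-2 y_4=4
S(9/4) = 323/64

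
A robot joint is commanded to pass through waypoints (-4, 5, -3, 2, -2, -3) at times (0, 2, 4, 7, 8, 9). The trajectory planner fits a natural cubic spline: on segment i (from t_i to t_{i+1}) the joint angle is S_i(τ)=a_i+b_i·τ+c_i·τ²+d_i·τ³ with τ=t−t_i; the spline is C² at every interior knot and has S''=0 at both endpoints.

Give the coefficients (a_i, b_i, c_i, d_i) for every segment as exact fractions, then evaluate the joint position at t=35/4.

  seg 0: a=-4 b=1021/141 c=0 d=-773/1128
  seg 1: a=5 b=-277/282 c=-773/188 d=367/282
  seg 2: a=-3 b=-511/282 c=695/188 d=-159/188
  seg 3: a=2 b=-1391/564 c=-184/47 d=1343/564
  seg 4: a=-2 b=-889/282 c=607/188 d=-607/564
S(35/4) = -36123/12032

Δ: Δ0=9/2, Δ1=-4, Δ2=5/3, Δ3=-4, Δ4=-1
row 1: diag=8, rhs=-51; c'=1/4, d'=-51/8
row 2: denom=10−2·1/4=19/2; d'=(34−2·-51/8)/(19/2)=187/38
row 3: denom=8−3·6/19=134/19; d'=(-34−3·187/38)/(134/19)=-1853/268
row 4: denom=4−1·19/134=517/134; d'=(18−1·-1853/268)/(517/134)=607/94
back: M4=607/94
back: M3=-1853/268−19/134·607/94=-368/47
back: M2=187/38−6/19·-368/47=695/94
back: M1=-51/8−1/4·695/94=-773/94
M: M0=0, M1=-773/94, M2=695/94, M3=-368/47, M4=607/94, M5=0
seg 0: a=-4, c=M0/2=0, d=(M1−M0)/(6·2)=-773/1128, b=Δ0−h0·(2M0+M1)/6=1021/141
seg 1: a=5, c=M1/2=-773/188, d=(M2−M1)/(6·2)=367/282, b=Δ1−h1·(2M1+M2)/6=-277/282
seg 2: a=-3, c=M2/2=695/188, d=(M3−M2)/(6·3)=-159/188, b=Δ2−h2·(2M2+M3)/6=-511/282
seg 3: a=2, c=M3/2=-184/47, d=(M4−M3)/(6·1)=1343/564, b=Δ3−h3·(2M3+M4)/6=-1391/564
seg 4: a=-2, c=M4/2=607/188, d=(M5−M4)/(6·1)=-607/564, b=Δ4−h4·(2M4+M5)/6=-889/282
t_q=35/4 → seg 4, τ=3/4; S=-2+-889/282·τ+607/188·τ²+-607/564·τ³=-36123/12032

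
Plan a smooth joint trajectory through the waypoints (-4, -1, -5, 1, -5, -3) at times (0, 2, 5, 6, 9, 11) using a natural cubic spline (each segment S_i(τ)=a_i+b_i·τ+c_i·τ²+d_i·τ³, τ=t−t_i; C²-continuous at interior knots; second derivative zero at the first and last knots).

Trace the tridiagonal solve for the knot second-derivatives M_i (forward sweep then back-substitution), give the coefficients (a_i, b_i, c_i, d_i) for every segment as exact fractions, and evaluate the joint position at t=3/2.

Δ: Δ0=3/2, Δ1=-4/3, Δ2=6, Δ3=-2, Δ4=1
row 1: diag=10, rhs=-17; c'=3/10, d'=-17/10
row 2: denom=8−3·3/10=71/10; d'=(44−3·-17/10)/(71/10)=491/71
row 3: denom=8−1·10/71=558/71; d'=(-48−1·491/71)/(558/71)=-3899/558
row 4: denom=10−3·71/186=549/62; d'=(18−3·-3899/558)/(549/62)=7247/1647
back: M4=7247/1647
back: M3=-3899/558−71/186·7247/1647=-42824/4941
back: M2=491/71−10/71·-42824/4941=40201/4941
back: M1=-17/10−3/10·40201/4941=-6820/1647
M: M0=0, M1=-6820/1647, M2=40201/4941, M3=-42824/4941, M4=7247/1647, M5=0
seg 0: a=-4, c=M0/2=0, d=(M1−M0)/(6·2)=-1705/4941, b=Δ0−h0·(2M0+M1)/6=28463/9882
seg 1: a=-1, c=M1/2=-3410/1647, d=(M2−M1)/(6·3)=60661/88938, b=Δ1−h1·(2M1+M2)/6=-12457/9882
seg 2: a=-5, c=M2/2=40201/9882, d=(M3−M2)/(6·1)=-1025/366, b=Δ2−h2·(2M2+M3)/6=23383/4941
seg 3: a=1, c=M3/2=-21412/4941, d=(M4−M3)/(6·3)=64565/88938, b=Δ3−h3·(2M3+M4)/6=44143/9882
seg 4: a=-5, c=M4/2=7247/3294, d=(M5−M4)/(6·2)=-7247/19764, b=Δ4−h4·(2M4+M5)/6=-9553/4941
t_q=3/2 → seg 0, τ=3/2; S=-4+28463/9882·τ+0·τ²+-1705/4941·τ³=-11123/13176

  seg 0: a=-4 b=28463/9882 c=0 d=-1705/4941
  seg 1: a=-1 b=-12457/9882 c=-3410/1647 d=60661/88938
  seg 2: a=-5 b=23383/4941 c=40201/9882 d=-1025/366
  seg 3: a=1 b=44143/9882 c=-21412/4941 d=64565/88938
  seg 4: a=-5 b=-9553/4941 c=7247/3294 d=-7247/19764
S(3/2) = -11123/13176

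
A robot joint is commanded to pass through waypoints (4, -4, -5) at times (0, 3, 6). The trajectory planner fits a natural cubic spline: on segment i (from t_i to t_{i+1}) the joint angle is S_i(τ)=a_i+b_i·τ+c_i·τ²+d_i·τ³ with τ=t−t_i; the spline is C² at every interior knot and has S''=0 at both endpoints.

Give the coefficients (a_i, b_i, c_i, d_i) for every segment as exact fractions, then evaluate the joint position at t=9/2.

  seg 0: a=4 b=-13/4 c=0 d=7/108
  seg 1: a=-4 b=-3/2 c=7/12 d=-7/108
S(9/2) = -165/32

Δ: Δ0=-8/3, Δ1=-1/3
row 1: diag=12, rhs=14; c'=1/4, d'=7/6
back: M1=7/6
M: M0=0, M1=7/6, M2=0
seg 0: a=4, c=M0/2=0, d=(M1−M0)/(6·3)=7/108, b=Δ0−h0·(2M0+M1)/6=-13/4
seg 1: a=-4, c=M1/2=7/12, d=(M2−M1)/(6·3)=-7/108, b=Δ1−h1·(2M1+M2)/6=-3/2
t_q=9/2 → seg 1, τ=3/2; S=-4+-3/2·τ+7/12·τ²+-7/108·τ³=-165/32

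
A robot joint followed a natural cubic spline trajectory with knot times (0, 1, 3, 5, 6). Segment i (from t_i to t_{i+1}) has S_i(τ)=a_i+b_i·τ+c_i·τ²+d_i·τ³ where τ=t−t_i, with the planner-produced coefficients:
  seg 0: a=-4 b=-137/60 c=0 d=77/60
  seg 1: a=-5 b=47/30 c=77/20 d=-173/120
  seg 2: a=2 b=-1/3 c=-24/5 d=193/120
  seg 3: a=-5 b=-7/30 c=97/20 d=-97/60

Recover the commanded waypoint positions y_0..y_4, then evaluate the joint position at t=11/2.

y_0=-4 y_1=-5 y_2=2 y_3=-5 y_4=-2
S(11/2) = -657/160

y_0 = S_0(0) = a_0 = -4
y_1 = S_1(0) = a_1 = -5
y_2 = S_2(0) = a_2 = 2
y_3 = S_3(0) = a_3 = -5
y_4 = S_3(1) = -2
t_q=11/2 is in segment 3 (τ=1/2); S_3(τ)=-657/160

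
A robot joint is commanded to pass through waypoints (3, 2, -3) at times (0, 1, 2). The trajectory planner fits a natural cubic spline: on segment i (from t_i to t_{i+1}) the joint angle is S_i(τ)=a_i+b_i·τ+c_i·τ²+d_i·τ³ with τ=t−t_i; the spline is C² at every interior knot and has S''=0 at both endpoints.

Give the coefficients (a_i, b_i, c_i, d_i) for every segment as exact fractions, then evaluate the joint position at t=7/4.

Δ: Δ0=-1, Δ1=-5
row 1: diag=4, rhs=-24; c'=1/4, d'=-6
back: M1=-6
M: M0=0, M1=-6, M2=0
seg 0: a=3, c=M0/2=0, d=(M1−M0)/(6·1)=-1, b=Δ0−h0·(2M0+M1)/6=0
seg 1: a=2, c=M1/2=-3, d=(M2−M1)/(6·1)=1, b=Δ1−h1·(2M1+M2)/6=-3
t_q=7/4 → seg 1, τ=3/4; S=2+-3·τ+-3·τ²+1·τ³=-97/64

  seg 0: a=3 b=0 c=0 d=-1
  seg 1: a=2 b=-3 c=-3 d=1
S(7/4) = -97/64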